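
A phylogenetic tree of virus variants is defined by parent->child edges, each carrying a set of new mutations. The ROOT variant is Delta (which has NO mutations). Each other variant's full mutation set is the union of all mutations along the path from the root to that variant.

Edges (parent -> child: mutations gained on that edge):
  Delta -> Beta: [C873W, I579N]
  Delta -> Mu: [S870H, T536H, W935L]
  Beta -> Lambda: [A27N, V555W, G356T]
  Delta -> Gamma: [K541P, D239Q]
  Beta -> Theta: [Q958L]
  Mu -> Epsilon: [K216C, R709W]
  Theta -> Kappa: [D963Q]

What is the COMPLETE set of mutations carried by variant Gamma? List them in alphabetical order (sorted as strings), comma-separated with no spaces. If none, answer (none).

Answer: D239Q,K541P

Derivation:
At Delta: gained [] -> total []
At Gamma: gained ['K541P', 'D239Q'] -> total ['D239Q', 'K541P']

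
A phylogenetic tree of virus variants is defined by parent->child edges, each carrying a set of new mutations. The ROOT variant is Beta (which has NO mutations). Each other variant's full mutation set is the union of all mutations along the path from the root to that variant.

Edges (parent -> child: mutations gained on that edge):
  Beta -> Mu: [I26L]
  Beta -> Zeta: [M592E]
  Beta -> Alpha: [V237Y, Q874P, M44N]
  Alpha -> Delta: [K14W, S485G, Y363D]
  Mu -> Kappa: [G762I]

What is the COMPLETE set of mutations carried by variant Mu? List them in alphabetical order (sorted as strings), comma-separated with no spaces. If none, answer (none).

At Beta: gained [] -> total []
At Mu: gained ['I26L'] -> total ['I26L']

Answer: I26L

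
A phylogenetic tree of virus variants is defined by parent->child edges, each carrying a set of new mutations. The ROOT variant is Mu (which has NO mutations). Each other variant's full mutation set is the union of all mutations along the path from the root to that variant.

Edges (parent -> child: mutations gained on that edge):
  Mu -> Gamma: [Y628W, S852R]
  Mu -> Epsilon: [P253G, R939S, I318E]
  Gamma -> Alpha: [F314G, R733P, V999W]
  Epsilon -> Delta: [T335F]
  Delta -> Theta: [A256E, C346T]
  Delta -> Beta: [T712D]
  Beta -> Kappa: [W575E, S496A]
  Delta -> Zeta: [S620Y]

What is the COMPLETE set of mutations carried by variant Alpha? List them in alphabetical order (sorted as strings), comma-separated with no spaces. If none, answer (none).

Answer: F314G,R733P,S852R,V999W,Y628W

Derivation:
At Mu: gained [] -> total []
At Gamma: gained ['Y628W', 'S852R'] -> total ['S852R', 'Y628W']
At Alpha: gained ['F314G', 'R733P', 'V999W'] -> total ['F314G', 'R733P', 'S852R', 'V999W', 'Y628W']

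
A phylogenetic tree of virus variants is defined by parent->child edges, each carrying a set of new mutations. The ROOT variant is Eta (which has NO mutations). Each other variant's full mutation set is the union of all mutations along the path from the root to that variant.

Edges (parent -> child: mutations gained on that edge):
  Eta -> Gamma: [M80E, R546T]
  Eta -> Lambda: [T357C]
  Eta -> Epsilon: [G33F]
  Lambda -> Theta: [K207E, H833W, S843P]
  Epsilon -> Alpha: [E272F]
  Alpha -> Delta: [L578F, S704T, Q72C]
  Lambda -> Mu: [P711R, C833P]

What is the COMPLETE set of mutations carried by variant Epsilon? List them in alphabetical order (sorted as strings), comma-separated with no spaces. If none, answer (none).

At Eta: gained [] -> total []
At Epsilon: gained ['G33F'] -> total ['G33F']

Answer: G33F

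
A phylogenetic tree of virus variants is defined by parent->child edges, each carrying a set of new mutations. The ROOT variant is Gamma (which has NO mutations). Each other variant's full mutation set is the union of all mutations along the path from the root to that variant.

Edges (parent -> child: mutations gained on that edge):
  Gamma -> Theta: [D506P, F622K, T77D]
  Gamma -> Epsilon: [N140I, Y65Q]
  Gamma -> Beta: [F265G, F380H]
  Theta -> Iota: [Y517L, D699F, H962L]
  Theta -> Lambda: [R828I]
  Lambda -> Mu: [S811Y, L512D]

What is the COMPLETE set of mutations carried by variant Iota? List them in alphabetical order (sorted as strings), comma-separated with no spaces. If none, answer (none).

At Gamma: gained [] -> total []
At Theta: gained ['D506P', 'F622K', 'T77D'] -> total ['D506P', 'F622K', 'T77D']
At Iota: gained ['Y517L', 'D699F', 'H962L'] -> total ['D506P', 'D699F', 'F622K', 'H962L', 'T77D', 'Y517L']

Answer: D506P,D699F,F622K,H962L,T77D,Y517L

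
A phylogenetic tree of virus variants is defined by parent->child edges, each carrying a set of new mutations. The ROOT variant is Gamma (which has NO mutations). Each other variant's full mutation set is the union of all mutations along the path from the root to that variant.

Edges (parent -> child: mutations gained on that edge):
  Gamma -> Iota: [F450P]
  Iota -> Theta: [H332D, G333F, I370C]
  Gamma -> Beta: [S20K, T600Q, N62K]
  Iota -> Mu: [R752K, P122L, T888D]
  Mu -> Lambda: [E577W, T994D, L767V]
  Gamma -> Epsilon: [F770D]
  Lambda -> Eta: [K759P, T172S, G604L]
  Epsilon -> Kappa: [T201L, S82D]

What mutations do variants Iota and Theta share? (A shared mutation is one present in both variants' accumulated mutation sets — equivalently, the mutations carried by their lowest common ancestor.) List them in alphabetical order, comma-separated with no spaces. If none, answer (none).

Answer: F450P

Derivation:
Accumulating mutations along path to Iota:
  At Gamma: gained [] -> total []
  At Iota: gained ['F450P'] -> total ['F450P']
Mutations(Iota) = ['F450P']
Accumulating mutations along path to Theta:
  At Gamma: gained [] -> total []
  At Iota: gained ['F450P'] -> total ['F450P']
  At Theta: gained ['H332D', 'G333F', 'I370C'] -> total ['F450P', 'G333F', 'H332D', 'I370C']
Mutations(Theta) = ['F450P', 'G333F', 'H332D', 'I370C']
Intersection: ['F450P'] ∩ ['F450P', 'G333F', 'H332D', 'I370C'] = ['F450P']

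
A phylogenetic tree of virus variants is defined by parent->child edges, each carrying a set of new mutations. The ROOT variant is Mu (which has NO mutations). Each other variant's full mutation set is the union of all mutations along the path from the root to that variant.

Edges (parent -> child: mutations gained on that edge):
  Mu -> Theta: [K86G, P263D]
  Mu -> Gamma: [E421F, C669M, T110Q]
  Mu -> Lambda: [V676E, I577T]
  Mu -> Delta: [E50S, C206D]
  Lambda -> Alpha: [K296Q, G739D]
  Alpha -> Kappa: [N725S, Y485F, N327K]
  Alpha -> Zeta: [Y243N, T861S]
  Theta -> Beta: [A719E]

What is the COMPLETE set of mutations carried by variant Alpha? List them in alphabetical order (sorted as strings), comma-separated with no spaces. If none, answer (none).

At Mu: gained [] -> total []
At Lambda: gained ['V676E', 'I577T'] -> total ['I577T', 'V676E']
At Alpha: gained ['K296Q', 'G739D'] -> total ['G739D', 'I577T', 'K296Q', 'V676E']

Answer: G739D,I577T,K296Q,V676E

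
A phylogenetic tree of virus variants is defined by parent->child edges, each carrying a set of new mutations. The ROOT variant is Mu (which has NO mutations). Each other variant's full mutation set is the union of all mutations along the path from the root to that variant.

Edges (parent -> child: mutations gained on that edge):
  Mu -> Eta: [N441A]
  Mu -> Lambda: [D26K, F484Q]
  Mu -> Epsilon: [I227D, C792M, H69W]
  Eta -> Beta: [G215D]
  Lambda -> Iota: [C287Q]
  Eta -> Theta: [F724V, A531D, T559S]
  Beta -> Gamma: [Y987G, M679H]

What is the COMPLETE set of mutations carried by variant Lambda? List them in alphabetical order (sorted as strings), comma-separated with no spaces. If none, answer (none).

At Mu: gained [] -> total []
At Lambda: gained ['D26K', 'F484Q'] -> total ['D26K', 'F484Q']

Answer: D26K,F484Q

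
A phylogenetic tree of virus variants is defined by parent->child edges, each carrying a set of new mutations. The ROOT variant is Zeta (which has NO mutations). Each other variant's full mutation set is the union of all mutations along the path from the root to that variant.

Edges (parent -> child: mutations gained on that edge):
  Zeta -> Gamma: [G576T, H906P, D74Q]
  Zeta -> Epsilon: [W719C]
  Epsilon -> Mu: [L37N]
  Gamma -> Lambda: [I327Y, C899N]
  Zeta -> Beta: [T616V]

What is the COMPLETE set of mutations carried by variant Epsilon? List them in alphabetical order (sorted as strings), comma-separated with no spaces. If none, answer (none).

At Zeta: gained [] -> total []
At Epsilon: gained ['W719C'] -> total ['W719C']

Answer: W719C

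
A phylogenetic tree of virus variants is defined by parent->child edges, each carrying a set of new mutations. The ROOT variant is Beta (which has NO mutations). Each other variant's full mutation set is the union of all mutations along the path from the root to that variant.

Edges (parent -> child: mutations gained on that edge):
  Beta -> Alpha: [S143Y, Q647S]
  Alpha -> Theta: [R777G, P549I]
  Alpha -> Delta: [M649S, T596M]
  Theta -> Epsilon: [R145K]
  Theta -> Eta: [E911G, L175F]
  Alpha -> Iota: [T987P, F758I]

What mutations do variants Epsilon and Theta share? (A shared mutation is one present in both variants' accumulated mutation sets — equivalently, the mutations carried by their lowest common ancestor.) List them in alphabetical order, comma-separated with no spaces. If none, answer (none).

Answer: P549I,Q647S,R777G,S143Y

Derivation:
Accumulating mutations along path to Epsilon:
  At Beta: gained [] -> total []
  At Alpha: gained ['S143Y', 'Q647S'] -> total ['Q647S', 'S143Y']
  At Theta: gained ['R777G', 'P549I'] -> total ['P549I', 'Q647S', 'R777G', 'S143Y']
  At Epsilon: gained ['R145K'] -> total ['P549I', 'Q647S', 'R145K', 'R777G', 'S143Y']
Mutations(Epsilon) = ['P549I', 'Q647S', 'R145K', 'R777G', 'S143Y']
Accumulating mutations along path to Theta:
  At Beta: gained [] -> total []
  At Alpha: gained ['S143Y', 'Q647S'] -> total ['Q647S', 'S143Y']
  At Theta: gained ['R777G', 'P549I'] -> total ['P549I', 'Q647S', 'R777G', 'S143Y']
Mutations(Theta) = ['P549I', 'Q647S', 'R777G', 'S143Y']
Intersection: ['P549I', 'Q647S', 'R145K', 'R777G', 'S143Y'] ∩ ['P549I', 'Q647S', 'R777G', 'S143Y'] = ['P549I', 'Q647S', 'R777G', 'S143Y']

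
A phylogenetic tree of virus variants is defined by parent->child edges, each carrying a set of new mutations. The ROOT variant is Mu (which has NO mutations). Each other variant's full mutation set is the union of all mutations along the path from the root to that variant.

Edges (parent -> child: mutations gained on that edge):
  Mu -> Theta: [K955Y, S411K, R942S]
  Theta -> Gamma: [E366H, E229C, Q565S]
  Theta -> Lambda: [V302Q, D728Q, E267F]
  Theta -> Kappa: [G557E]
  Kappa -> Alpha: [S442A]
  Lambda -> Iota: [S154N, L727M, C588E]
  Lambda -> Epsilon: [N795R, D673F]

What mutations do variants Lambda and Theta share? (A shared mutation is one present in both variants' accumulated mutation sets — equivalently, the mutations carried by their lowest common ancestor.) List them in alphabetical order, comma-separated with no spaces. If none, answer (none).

Accumulating mutations along path to Lambda:
  At Mu: gained [] -> total []
  At Theta: gained ['K955Y', 'S411K', 'R942S'] -> total ['K955Y', 'R942S', 'S411K']
  At Lambda: gained ['V302Q', 'D728Q', 'E267F'] -> total ['D728Q', 'E267F', 'K955Y', 'R942S', 'S411K', 'V302Q']
Mutations(Lambda) = ['D728Q', 'E267F', 'K955Y', 'R942S', 'S411K', 'V302Q']
Accumulating mutations along path to Theta:
  At Mu: gained [] -> total []
  At Theta: gained ['K955Y', 'S411K', 'R942S'] -> total ['K955Y', 'R942S', 'S411K']
Mutations(Theta) = ['K955Y', 'R942S', 'S411K']
Intersection: ['D728Q', 'E267F', 'K955Y', 'R942S', 'S411K', 'V302Q'] ∩ ['K955Y', 'R942S', 'S411K'] = ['K955Y', 'R942S', 'S411K']

Answer: K955Y,R942S,S411K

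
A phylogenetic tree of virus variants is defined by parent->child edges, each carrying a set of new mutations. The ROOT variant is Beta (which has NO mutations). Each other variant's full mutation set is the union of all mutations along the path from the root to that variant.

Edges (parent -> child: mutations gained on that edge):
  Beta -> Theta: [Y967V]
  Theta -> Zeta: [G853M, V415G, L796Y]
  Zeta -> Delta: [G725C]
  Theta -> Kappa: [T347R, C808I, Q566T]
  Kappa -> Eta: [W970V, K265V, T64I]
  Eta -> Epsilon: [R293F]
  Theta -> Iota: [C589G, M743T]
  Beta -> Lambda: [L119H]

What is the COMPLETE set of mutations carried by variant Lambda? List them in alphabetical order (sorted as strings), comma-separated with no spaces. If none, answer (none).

Answer: L119H

Derivation:
At Beta: gained [] -> total []
At Lambda: gained ['L119H'] -> total ['L119H']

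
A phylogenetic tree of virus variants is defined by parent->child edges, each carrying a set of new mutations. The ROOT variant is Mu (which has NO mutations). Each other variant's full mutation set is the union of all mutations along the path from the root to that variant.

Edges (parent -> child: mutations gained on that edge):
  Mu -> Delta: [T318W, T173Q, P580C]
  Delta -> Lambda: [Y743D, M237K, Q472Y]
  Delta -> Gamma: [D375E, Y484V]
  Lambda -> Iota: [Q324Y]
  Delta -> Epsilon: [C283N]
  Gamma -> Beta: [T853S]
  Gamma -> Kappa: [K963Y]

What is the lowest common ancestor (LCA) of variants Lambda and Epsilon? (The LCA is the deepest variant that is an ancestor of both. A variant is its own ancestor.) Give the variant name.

Answer: Delta

Derivation:
Path from root to Lambda: Mu -> Delta -> Lambda
  ancestors of Lambda: {Mu, Delta, Lambda}
Path from root to Epsilon: Mu -> Delta -> Epsilon
  ancestors of Epsilon: {Mu, Delta, Epsilon}
Common ancestors: {Mu, Delta}
Walk up from Epsilon: Epsilon (not in ancestors of Lambda), Delta (in ancestors of Lambda), Mu (in ancestors of Lambda)
Deepest common ancestor (LCA) = Delta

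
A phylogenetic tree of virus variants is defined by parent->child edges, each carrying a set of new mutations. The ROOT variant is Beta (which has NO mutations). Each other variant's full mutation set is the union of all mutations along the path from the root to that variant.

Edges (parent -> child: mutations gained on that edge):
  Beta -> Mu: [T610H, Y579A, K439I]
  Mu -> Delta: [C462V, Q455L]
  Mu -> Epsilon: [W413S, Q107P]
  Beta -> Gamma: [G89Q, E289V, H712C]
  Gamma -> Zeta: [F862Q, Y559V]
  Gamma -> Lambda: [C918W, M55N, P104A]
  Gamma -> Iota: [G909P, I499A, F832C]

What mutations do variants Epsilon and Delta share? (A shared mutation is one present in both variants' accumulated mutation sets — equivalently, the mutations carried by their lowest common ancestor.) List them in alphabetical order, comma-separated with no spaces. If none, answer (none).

Answer: K439I,T610H,Y579A

Derivation:
Accumulating mutations along path to Epsilon:
  At Beta: gained [] -> total []
  At Mu: gained ['T610H', 'Y579A', 'K439I'] -> total ['K439I', 'T610H', 'Y579A']
  At Epsilon: gained ['W413S', 'Q107P'] -> total ['K439I', 'Q107P', 'T610H', 'W413S', 'Y579A']
Mutations(Epsilon) = ['K439I', 'Q107P', 'T610H', 'W413S', 'Y579A']
Accumulating mutations along path to Delta:
  At Beta: gained [] -> total []
  At Mu: gained ['T610H', 'Y579A', 'K439I'] -> total ['K439I', 'T610H', 'Y579A']
  At Delta: gained ['C462V', 'Q455L'] -> total ['C462V', 'K439I', 'Q455L', 'T610H', 'Y579A']
Mutations(Delta) = ['C462V', 'K439I', 'Q455L', 'T610H', 'Y579A']
Intersection: ['K439I', 'Q107P', 'T610H', 'W413S', 'Y579A'] ∩ ['C462V', 'K439I', 'Q455L', 'T610H', 'Y579A'] = ['K439I', 'T610H', 'Y579A']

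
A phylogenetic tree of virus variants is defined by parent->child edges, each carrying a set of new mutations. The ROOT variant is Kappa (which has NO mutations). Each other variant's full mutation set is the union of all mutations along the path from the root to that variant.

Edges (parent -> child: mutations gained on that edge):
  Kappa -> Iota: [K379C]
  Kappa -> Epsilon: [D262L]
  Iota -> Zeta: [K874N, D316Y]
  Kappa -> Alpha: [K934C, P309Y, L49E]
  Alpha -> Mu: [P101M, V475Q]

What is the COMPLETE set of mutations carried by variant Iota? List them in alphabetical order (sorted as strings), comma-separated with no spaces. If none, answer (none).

At Kappa: gained [] -> total []
At Iota: gained ['K379C'] -> total ['K379C']

Answer: K379C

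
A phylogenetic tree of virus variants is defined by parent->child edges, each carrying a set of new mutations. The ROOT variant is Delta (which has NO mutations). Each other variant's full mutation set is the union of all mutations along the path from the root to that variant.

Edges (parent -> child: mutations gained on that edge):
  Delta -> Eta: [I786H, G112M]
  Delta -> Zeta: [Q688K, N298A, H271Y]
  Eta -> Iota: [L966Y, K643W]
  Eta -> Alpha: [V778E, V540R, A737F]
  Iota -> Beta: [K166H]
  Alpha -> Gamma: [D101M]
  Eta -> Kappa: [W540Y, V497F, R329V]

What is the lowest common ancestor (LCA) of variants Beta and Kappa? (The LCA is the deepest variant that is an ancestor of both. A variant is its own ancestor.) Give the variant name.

Path from root to Beta: Delta -> Eta -> Iota -> Beta
  ancestors of Beta: {Delta, Eta, Iota, Beta}
Path from root to Kappa: Delta -> Eta -> Kappa
  ancestors of Kappa: {Delta, Eta, Kappa}
Common ancestors: {Delta, Eta}
Walk up from Kappa: Kappa (not in ancestors of Beta), Eta (in ancestors of Beta), Delta (in ancestors of Beta)
Deepest common ancestor (LCA) = Eta

Answer: Eta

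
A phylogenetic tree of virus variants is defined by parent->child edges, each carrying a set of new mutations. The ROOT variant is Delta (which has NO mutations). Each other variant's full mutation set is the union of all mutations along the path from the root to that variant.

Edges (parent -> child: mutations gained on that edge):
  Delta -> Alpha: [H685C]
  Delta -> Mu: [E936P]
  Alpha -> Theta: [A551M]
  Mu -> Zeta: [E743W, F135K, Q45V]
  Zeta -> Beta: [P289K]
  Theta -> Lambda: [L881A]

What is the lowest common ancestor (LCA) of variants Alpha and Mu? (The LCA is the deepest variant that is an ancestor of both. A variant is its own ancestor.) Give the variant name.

Path from root to Alpha: Delta -> Alpha
  ancestors of Alpha: {Delta, Alpha}
Path from root to Mu: Delta -> Mu
  ancestors of Mu: {Delta, Mu}
Common ancestors: {Delta}
Walk up from Mu: Mu (not in ancestors of Alpha), Delta (in ancestors of Alpha)
Deepest common ancestor (LCA) = Delta

Answer: Delta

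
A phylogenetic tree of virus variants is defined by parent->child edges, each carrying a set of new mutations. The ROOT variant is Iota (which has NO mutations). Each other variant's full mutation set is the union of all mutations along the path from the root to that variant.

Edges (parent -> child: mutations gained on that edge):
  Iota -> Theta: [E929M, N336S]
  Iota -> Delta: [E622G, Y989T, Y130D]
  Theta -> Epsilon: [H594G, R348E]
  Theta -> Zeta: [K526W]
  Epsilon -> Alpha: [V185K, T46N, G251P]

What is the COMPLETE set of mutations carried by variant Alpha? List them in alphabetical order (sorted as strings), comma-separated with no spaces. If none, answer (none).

At Iota: gained [] -> total []
At Theta: gained ['E929M', 'N336S'] -> total ['E929M', 'N336S']
At Epsilon: gained ['H594G', 'R348E'] -> total ['E929M', 'H594G', 'N336S', 'R348E']
At Alpha: gained ['V185K', 'T46N', 'G251P'] -> total ['E929M', 'G251P', 'H594G', 'N336S', 'R348E', 'T46N', 'V185K']

Answer: E929M,G251P,H594G,N336S,R348E,T46N,V185K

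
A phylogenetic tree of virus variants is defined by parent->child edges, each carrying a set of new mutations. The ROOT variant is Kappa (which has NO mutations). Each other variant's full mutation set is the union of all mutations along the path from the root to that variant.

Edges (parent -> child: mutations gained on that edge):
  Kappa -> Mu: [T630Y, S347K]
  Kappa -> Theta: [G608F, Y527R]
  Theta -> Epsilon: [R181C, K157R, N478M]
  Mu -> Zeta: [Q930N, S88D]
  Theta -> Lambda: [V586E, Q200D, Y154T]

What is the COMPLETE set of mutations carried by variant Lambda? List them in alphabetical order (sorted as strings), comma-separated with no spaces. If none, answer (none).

Answer: G608F,Q200D,V586E,Y154T,Y527R

Derivation:
At Kappa: gained [] -> total []
At Theta: gained ['G608F', 'Y527R'] -> total ['G608F', 'Y527R']
At Lambda: gained ['V586E', 'Q200D', 'Y154T'] -> total ['G608F', 'Q200D', 'V586E', 'Y154T', 'Y527R']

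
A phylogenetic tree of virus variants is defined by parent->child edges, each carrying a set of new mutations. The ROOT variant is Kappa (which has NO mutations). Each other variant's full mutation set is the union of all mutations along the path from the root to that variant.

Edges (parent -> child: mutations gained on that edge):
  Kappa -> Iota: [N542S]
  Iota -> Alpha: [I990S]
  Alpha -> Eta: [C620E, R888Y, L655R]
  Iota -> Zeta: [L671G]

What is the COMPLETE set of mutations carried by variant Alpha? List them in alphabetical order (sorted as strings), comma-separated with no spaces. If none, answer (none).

At Kappa: gained [] -> total []
At Iota: gained ['N542S'] -> total ['N542S']
At Alpha: gained ['I990S'] -> total ['I990S', 'N542S']

Answer: I990S,N542S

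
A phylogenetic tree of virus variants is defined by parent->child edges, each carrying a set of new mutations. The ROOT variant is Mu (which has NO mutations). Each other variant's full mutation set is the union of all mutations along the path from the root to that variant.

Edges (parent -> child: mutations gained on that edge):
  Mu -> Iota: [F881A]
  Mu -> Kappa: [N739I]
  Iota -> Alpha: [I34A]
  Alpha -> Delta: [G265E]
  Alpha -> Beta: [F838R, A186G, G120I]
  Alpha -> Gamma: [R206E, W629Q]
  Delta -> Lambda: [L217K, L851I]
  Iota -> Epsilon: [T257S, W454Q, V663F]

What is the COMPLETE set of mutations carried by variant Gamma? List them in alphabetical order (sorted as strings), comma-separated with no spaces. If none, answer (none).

Answer: F881A,I34A,R206E,W629Q

Derivation:
At Mu: gained [] -> total []
At Iota: gained ['F881A'] -> total ['F881A']
At Alpha: gained ['I34A'] -> total ['F881A', 'I34A']
At Gamma: gained ['R206E', 'W629Q'] -> total ['F881A', 'I34A', 'R206E', 'W629Q']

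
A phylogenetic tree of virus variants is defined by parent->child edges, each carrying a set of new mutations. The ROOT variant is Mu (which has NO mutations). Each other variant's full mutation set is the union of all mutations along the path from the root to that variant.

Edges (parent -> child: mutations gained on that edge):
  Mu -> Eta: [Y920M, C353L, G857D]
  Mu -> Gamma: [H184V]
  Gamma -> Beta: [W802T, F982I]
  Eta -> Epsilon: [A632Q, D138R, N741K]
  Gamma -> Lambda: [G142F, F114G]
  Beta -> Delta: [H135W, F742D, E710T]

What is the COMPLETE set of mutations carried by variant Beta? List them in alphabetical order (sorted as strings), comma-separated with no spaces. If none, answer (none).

At Mu: gained [] -> total []
At Gamma: gained ['H184V'] -> total ['H184V']
At Beta: gained ['W802T', 'F982I'] -> total ['F982I', 'H184V', 'W802T']

Answer: F982I,H184V,W802T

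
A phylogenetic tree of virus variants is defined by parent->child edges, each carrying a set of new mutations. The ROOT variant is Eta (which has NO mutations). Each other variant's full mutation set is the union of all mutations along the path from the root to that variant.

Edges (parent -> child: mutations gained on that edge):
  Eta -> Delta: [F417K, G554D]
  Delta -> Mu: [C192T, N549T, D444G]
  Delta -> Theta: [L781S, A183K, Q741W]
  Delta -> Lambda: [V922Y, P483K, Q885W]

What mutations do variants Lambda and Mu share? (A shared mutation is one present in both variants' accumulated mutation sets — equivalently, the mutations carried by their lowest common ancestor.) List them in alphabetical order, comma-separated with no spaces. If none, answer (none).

Answer: F417K,G554D

Derivation:
Accumulating mutations along path to Lambda:
  At Eta: gained [] -> total []
  At Delta: gained ['F417K', 'G554D'] -> total ['F417K', 'G554D']
  At Lambda: gained ['V922Y', 'P483K', 'Q885W'] -> total ['F417K', 'G554D', 'P483K', 'Q885W', 'V922Y']
Mutations(Lambda) = ['F417K', 'G554D', 'P483K', 'Q885W', 'V922Y']
Accumulating mutations along path to Mu:
  At Eta: gained [] -> total []
  At Delta: gained ['F417K', 'G554D'] -> total ['F417K', 'G554D']
  At Mu: gained ['C192T', 'N549T', 'D444G'] -> total ['C192T', 'D444G', 'F417K', 'G554D', 'N549T']
Mutations(Mu) = ['C192T', 'D444G', 'F417K', 'G554D', 'N549T']
Intersection: ['F417K', 'G554D', 'P483K', 'Q885W', 'V922Y'] ∩ ['C192T', 'D444G', 'F417K', 'G554D', 'N549T'] = ['F417K', 'G554D']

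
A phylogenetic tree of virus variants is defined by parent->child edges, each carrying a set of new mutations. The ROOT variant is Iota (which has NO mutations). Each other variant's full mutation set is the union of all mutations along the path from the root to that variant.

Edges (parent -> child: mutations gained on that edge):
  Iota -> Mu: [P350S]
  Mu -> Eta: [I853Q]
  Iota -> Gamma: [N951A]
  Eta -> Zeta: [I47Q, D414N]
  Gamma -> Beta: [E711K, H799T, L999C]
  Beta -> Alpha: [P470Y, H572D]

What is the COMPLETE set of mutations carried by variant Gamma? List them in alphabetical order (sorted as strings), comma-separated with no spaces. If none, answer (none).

At Iota: gained [] -> total []
At Gamma: gained ['N951A'] -> total ['N951A']

Answer: N951A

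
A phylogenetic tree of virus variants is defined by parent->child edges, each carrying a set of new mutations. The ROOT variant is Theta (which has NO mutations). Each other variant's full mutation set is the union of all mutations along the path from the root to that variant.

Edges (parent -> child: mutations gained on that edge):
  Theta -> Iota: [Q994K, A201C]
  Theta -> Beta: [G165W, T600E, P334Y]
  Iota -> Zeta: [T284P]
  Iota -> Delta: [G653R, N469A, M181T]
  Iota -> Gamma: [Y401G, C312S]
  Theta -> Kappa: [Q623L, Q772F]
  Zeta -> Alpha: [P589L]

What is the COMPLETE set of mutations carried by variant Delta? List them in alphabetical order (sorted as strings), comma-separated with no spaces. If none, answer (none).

Answer: A201C,G653R,M181T,N469A,Q994K

Derivation:
At Theta: gained [] -> total []
At Iota: gained ['Q994K', 'A201C'] -> total ['A201C', 'Q994K']
At Delta: gained ['G653R', 'N469A', 'M181T'] -> total ['A201C', 'G653R', 'M181T', 'N469A', 'Q994K']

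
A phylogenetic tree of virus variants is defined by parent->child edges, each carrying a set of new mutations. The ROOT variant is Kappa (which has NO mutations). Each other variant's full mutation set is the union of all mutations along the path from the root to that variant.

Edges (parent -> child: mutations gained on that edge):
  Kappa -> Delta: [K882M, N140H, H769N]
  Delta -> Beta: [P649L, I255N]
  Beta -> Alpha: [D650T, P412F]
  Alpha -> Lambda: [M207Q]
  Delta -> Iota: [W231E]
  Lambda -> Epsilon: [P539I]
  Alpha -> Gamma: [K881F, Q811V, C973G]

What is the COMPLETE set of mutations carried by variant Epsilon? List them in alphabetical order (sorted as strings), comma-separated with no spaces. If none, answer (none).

Answer: D650T,H769N,I255N,K882M,M207Q,N140H,P412F,P539I,P649L

Derivation:
At Kappa: gained [] -> total []
At Delta: gained ['K882M', 'N140H', 'H769N'] -> total ['H769N', 'K882M', 'N140H']
At Beta: gained ['P649L', 'I255N'] -> total ['H769N', 'I255N', 'K882M', 'N140H', 'P649L']
At Alpha: gained ['D650T', 'P412F'] -> total ['D650T', 'H769N', 'I255N', 'K882M', 'N140H', 'P412F', 'P649L']
At Lambda: gained ['M207Q'] -> total ['D650T', 'H769N', 'I255N', 'K882M', 'M207Q', 'N140H', 'P412F', 'P649L']
At Epsilon: gained ['P539I'] -> total ['D650T', 'H769N', 'I255N', 'K882M', 'M207Q', 'N140H', 'P412F', 'P539I', 'P649L']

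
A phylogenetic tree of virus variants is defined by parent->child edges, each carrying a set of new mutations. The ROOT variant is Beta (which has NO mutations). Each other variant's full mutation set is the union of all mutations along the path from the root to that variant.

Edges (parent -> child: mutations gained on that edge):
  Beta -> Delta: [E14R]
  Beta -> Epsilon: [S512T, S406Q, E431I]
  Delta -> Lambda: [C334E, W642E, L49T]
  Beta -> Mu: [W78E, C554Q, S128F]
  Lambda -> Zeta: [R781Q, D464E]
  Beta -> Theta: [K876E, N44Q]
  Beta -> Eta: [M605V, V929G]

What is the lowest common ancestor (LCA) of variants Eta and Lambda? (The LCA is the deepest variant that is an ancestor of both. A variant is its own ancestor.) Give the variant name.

Path from root to Eta: Beta -> Eta
  ancestors of Eta: {Beta, Eta}
Path from root to Lambda: Beta -> Delta -> Lambda
  ancestors of Lambda: {Beta, Delta, Lambda}
Common ancestors: {Beta}
Walk up from Lambda: Lambda (not in ancestors of Eta), Delta (not in ancestors of Eta), Beta (in ancestors of Eta)
Deepest common ancestor (LCA) = Beta

Answer: Beta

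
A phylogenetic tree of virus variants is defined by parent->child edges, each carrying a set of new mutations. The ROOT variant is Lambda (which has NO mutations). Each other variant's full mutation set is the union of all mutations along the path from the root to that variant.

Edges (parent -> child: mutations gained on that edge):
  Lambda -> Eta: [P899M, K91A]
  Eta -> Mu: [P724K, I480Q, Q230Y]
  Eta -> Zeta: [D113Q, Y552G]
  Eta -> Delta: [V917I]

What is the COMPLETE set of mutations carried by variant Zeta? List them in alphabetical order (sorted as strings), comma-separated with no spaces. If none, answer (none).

At Lambda: gained [] -> total []
At Eta: gained ['P899M', 'K91A'] -> total ['K91A', 'P899M']
At Zeta: gained ['D113Q', 'Y552G'] -> total ['D113Q', 'K91A', 'P899M', 'Y552G']

Answer: D113Q,K91A,P899M,Y552G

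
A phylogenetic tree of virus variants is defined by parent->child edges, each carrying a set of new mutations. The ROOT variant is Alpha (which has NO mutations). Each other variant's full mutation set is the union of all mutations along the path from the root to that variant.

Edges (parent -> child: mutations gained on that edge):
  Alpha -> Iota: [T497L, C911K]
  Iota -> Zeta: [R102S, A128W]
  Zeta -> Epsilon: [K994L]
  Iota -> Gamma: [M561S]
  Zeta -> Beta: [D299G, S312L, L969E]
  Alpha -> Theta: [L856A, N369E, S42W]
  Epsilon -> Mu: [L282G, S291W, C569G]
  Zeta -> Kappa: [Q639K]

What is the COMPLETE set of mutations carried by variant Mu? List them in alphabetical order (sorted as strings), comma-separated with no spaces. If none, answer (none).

At Alpha: gained [] -> total []
At Iota: gained ['T497L', 'C911K'] -> total ['C911K', 'T497L']
At Zeta: gained ['R102S', 'A128W'] -> total ['A128W', 'C911K', 'R102S', 'T497L']
At Epsilon: gained ['K994L'] -> total ['A128W', 'C911K', 'K994L', 'R102S', 'T497L']
At Mu: gained ['L282G', 'S291W', 'C569G'] -> total ['A128W', 'C569G', 'C911K', 'K994L', 'L282G', 'R102S', 'S291W', 'T497L']

Answer: A128W,C569G,C911K,K994L,L282G,R102S,S291W,T497L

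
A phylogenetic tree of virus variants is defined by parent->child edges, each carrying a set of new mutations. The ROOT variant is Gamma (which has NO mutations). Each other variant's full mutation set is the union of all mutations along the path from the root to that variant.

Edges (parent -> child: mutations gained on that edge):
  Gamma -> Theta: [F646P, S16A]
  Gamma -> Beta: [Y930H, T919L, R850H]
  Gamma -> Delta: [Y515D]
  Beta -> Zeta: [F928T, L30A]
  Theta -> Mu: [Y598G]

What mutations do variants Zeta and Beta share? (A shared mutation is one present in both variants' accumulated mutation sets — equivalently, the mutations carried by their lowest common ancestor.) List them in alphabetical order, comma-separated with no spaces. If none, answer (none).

Accumulating mutations along path to Zeta:
  At Gamma: gained [] -> total []
  At Beta: gained ['Y930H', 'T919L', 'R850H'] -> total ['R850H', 'T919L', 'Y930H']
  At Zeta: gained ['F928T', 'L30A'] -> total ['F928T', 'L30A', 'R850H', 'T919L', 'Y930H']
Mutations(Zeta) = ['F928T', 'L30A', 'R850H', 'T919L', 'Y930H']
Accumulating mutations along path to Beta:
  At Gamma: gained [] -> total []
  At Beta: gained ['Y930H', 'T919L', 'R850H'] -> total ['R850H', 'T919L', 'Y930H']
Mutations(Beta) = ['R850H', 'T919L', 'Y930H']
Intersection: ['F928T', 'L30A', 'R850H', 'T919L', 'Y930H'] ∩ ['R850H', 'T919L', 'Y930H'] = ['R850H', 'T919L', 'Y930H']

Answer: R850H,T919L,Y930H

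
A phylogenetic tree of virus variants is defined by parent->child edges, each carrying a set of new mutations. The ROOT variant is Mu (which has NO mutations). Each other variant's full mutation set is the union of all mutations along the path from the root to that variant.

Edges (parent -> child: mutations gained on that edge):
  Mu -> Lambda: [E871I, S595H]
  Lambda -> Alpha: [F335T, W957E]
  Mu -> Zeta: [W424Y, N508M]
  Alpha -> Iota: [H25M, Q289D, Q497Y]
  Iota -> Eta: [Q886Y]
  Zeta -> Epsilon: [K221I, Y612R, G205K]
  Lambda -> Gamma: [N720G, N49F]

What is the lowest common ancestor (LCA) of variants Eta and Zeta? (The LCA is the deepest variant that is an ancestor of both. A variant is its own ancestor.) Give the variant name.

Path from root to Eta: Mu -> Lambda -> Alpha -> Iota -> Eta
  ancestors of Eta: {Mu, Lambda, Alpha, Iota, Eta}
Path from root to Zeta: Mu -> Zeta
  ancestors of Zeta: {Mu, Zeta}
Common ancestors: {Mu}
Walk up from Zeta: Zeta (not in ancestors of Eta), Mu (in ancestors of Eta)
Deepest common ancestor (LCA) = Mu

Answer: Mu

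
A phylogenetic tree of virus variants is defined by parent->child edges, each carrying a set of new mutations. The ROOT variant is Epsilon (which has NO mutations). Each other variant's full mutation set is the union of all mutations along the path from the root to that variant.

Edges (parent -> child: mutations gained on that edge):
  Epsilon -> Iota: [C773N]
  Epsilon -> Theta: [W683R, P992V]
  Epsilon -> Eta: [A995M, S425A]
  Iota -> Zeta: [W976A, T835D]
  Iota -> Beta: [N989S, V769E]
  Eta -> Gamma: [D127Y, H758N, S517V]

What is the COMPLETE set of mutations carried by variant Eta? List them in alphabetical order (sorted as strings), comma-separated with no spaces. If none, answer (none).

At Epsilon: gained [] -> total []
At Eta: gained ['A995M', 'S425A'] -> total ['A995M', 'S425A']

Answer: A995M,S425A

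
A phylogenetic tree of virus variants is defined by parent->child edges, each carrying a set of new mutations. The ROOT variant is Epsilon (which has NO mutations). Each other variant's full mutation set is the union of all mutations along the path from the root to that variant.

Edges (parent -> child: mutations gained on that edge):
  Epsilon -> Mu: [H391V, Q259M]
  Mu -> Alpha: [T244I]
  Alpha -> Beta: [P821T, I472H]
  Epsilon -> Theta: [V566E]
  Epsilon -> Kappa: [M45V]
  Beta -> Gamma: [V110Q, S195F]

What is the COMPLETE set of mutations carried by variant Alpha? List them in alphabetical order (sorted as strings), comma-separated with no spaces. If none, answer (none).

Answer: H391V,Q259M,T244I

Derivation:
At Epsilon: gained [] -> total []
At Mu: gained ['H391V', 'Q259M'] -> total ['H391V', 'Q259M']
At Alpha: gained ['T244I'] -> total ['H391V', 'Q259M', 'T244I']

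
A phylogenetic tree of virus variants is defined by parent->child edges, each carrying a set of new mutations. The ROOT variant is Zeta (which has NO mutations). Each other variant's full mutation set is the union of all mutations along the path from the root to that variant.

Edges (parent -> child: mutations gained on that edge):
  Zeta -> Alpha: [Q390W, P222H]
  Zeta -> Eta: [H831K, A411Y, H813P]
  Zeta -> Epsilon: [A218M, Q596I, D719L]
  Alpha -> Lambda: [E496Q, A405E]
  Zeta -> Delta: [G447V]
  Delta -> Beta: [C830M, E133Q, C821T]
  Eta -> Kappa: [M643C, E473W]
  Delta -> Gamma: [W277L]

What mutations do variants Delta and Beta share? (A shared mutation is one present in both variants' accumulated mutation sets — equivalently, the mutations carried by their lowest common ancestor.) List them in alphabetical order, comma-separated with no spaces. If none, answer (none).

Accumulating mutations along path to Delta:
  At Zeta: gained [] -> total []
  At Delta: gained ['G447V'] -> total ['G447V']
Mutations(Delta) = ['G447V']
Accumulating mutations along path to Beta:
  At Zeta: gained [] -> total []
  At Delta: gained ['G447V'] -> total ['G447V']
  At Beta: gained ['C830M', 'E133Q', 'C821T'] -> total ['C821T', 'C830M', 'E133Q', 'G447V']
Mutations(Beta) = ['C821T', 'C830M', 'E133Q', 'G447V']
Intersection: ['G447V'] ∩ ['C821T', 'C830M', 'E133Q', 'G447V'] = ['G447V']

Answer: G447V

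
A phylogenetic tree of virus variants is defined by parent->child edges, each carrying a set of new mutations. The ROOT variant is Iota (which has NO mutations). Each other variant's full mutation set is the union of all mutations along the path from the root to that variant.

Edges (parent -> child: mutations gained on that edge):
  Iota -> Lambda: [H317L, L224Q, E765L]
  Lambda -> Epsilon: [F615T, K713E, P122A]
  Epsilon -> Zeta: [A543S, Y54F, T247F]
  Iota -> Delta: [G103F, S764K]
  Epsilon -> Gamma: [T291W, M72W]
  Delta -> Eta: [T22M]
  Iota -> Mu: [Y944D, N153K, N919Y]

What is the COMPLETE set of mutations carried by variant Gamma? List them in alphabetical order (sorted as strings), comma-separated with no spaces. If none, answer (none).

Answer: E765L,F615T,H317L,K713E,L224Q,M72W,P122A,T291W

Derivation:
At Iota: gained [] -> total []
At Lambda: gained ['H317L', 'L224Q', 'E765L'] -> total ['E765L', 'H317L', 'L224Q']
At Epsilon: gained ['F615T', 'K713E', 'P122A'] -> total ['E765L', 'F615T', 'H317L', 'K713E', 'L224Q', 'P122A']
At Gamma: gained ['T291W', 'M72W'] -> total ['E765L', 'F615T', 'H317L', 'K713E', 'L224Q', 'M72W', 'P122A', 'T291W']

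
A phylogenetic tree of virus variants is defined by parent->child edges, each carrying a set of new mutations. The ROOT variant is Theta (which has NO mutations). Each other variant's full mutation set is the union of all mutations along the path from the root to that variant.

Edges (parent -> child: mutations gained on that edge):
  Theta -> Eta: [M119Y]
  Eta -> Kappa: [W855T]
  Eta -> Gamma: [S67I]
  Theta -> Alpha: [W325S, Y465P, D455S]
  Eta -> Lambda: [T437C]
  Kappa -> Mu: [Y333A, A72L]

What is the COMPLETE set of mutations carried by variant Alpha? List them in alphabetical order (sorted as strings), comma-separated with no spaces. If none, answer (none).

At Theta: gained [] -> total []
At Alpha: gained ['W325S', 'Y465P', 'D455S'] -> total ['D455S', 'W325S', 'Y465P']

Answer: D455S,W325S,Y465P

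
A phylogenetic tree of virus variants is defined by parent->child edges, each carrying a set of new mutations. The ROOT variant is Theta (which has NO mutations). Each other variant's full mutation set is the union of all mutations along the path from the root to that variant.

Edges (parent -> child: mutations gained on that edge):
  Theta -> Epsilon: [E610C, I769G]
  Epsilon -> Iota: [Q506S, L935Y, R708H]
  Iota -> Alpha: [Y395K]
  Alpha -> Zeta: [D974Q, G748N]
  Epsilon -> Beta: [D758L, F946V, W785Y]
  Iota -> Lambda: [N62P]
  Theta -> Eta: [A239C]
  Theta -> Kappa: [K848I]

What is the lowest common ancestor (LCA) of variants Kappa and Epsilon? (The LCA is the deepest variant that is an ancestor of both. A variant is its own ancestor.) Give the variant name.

Answer: Theta

Derivation:
Path from root to Kappa: Theta -> Kappa
  ancestors of Kappa: {Theta, Kappa}
Path from root to Epsilon: Theta -> Epsilon
  ancestors of Epsilon: {Theta, Epsilon}
Common ancestors: {Theta}
Walk up from Epsilon: Epsilon (not in ancestors of Kappa), Theta (in ancestors of Kappa)
Deepest common ancestor (LCA) = Theta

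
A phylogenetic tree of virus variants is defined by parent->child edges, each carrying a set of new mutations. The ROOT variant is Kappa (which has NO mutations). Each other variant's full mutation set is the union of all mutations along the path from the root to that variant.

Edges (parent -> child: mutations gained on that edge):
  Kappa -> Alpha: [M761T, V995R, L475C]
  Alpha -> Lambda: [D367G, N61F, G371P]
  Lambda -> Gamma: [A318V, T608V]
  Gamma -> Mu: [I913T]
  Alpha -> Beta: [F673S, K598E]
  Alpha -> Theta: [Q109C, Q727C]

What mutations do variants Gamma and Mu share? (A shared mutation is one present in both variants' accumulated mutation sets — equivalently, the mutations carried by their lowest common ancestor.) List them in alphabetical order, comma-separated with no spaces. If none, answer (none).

Accumulating mutations along path to Gamma:
  At Kappa: gained [] -> total []
  At Alpha: gained ['M761T', 'V995R', 'L475C'] -> total ['L475C', 'M761T', 'V995R']
  At Lambda: gained ['D367G', 'N61F', 'G371P'] -> total ['D367G', 'G371P', 'L475C', 'M761T', 'N61F', 'V995R']
  At Gamma: gained ['A318V', 'T608V'] -> total ['A318V', 'D367G', 'G371P', 'L475C', 'M761T', 'N61F', 'T608V', 'V995R']
Mutations(Gamma) = ['A318V', 'D367G', 'G371P', 'L475C', 'M761T', 'N61F', 'T608V', 'V995R']
Accumulating mutations along path to Mu:
  At Kappa: gained [] -> total []
  At Alpha: gained ['M761T', 'V995R', 'L475C'] -> total ['L475C', 'M761T', 'V995R']
  At Lambda: gained ['D367G', 'N61F', 'G371P'] -> total ['D367G', 'G371P', 'L475C', 'M761T', 'N61F', 'V995R']
  At Gamma: gained ['A318V', 'T608V'] -> total ['A318V', 'D367G', 'G371P', 'L475C', 'M761T', 'N61F', 'T608V', 'V995R']
  At Mu: gained ['I913T'] -> total ['A318V', 'D367G', 'G371P', 'I913T', 'L475C', 'M761T', 'N61F', 'T608V', 'V995R']
Mutations(Mu) = ['A318V', 'D367G', 'G371P', 'I913T', 'L475C', 'M761T', 'N61F', 'T608V', 'V995R']
Intersection: ['A318V', 'D367G', 'G371P', 'L475C', 'M761T', 'N61F', 'T608V', 'V995R'] ∩ ['A318V', 'D367G', 'G371P', 'I913T', 'L475C', 'M761T', 'N61F', 'T608V', 'V995R'] = ['A318V', 'D367G', 'G371P', 'L475C', 'M761T', 'N61F', 'T608V', 'V995R']

Answer: A318V,D367G,G371P,L475C,M761T,N61F,T608V,V995R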